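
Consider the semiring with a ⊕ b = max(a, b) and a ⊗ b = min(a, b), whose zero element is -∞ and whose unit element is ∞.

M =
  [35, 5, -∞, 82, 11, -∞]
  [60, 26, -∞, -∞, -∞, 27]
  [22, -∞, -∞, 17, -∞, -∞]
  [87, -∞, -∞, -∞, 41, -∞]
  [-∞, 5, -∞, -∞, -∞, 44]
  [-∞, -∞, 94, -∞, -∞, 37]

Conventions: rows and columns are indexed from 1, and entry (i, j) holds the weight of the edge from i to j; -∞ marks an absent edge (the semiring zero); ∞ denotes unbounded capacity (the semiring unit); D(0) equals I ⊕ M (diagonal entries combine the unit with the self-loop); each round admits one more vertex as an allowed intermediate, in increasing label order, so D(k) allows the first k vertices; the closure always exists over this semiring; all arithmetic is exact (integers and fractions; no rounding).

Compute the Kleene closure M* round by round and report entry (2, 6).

D(0):
  [∞, 5, -∞, 82, 11, -∞]
  [60, ∞, -∞, -∞, -∞, 27]
  [22, -∞, ∞, 17, -∞, -∞]
  [87, -∞, -∞, ∞, 41, -∞]
  [-∞, 5, -∞, -∞, ∞, 44]
  [-∞, -∞, 94, -∞, -∞, ∞]
D(1):
  [∞, 5, -∞, 82, 11, -∞]
  [60, ∞, -∞, 60, 11, 27]
  [22, 5, ∞, 22, 11, -∞]
  [87, 5, -∞, ∞, 41, -∞]
  [-∞, 5, -∞, -∞, ∞, 44]
  [-∞, -∞, 94, -∞, -∞, ∞]
D(2):
  [∞, 5, -∞, 82, 11, 5]
  [60, ∞, -∞, 60, 11, 27]
  [22, 5, ∞, 22, 11, 5]
  [87, 5, -∞, ∞, 41, 5]
  [5, 5, -∞, 5, ∞, 44]
  [-∞, -∞, 94, -∞, -∞, ∞]
D(3):
  [∞, 5, -∞, 82, 11, 5]
  [60, ∞, -∞, 60, 11, 27]
  [22, 5, ∞, 22, 11, 5]
  [87, 5, -∞, ∞, 41, 5]
  [5, 5, -∞, 5, ∞, 44]
  [22, 5, 94, 22, 11, ∞]
D(4):
  [∞, 5, -∞, 82, 41, 5]
  [60, ∞, -∞, 60, 41, 27]
  [22, 5, ∞, 22, 22, 5]
  [87, 5, -∞, ∞, 41, 5]
  [5, 5, -∞, 5, ∞, 44]
  [22, 5, 94, 22, 22, ∞]
D(5):
  [∞, 5, -∞, 82, 41, 41]
  [60, ∞, -∞, 60, 41, 41]
  [22, 5, ∞, 22, 22, 22]
  [87, 5, -∞, ∞, 41, 41]
  [5, 5, -∞, 5, ∞, 44]
  [22, 5, 94, 22, 22, ∞]
D(6):
  [∞, 5, 41, 82, 41, 41]
  [60, ∞, 41, 60, 41, 41]
  [22, 5, ∞, 22, 22, 22]
  [87, 5, 41, ∞, 41, 41]
  [22, 5, 44, 22, ∞, 44]
  [22, 5, 94, 22, 22, ∞]
Answer: M*[2][6] = 41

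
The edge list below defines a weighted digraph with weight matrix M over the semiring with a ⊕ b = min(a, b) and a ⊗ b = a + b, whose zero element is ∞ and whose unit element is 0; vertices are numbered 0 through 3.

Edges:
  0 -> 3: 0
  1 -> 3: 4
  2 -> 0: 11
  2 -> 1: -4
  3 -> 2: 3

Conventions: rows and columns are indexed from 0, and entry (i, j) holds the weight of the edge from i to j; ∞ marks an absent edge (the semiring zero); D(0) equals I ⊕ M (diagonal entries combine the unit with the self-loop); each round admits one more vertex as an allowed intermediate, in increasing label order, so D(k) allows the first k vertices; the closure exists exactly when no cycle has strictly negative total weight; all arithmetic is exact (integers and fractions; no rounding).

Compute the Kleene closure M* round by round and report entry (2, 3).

D(0):
  [0, ∞, ∞, 0]
  [∞, 0, ∞, 4]
  [11, -4, 0, ∞]
  [∞, ∞, 3, 0]
D(1):
  [0, ∞, ∞, 0]
  [∞, 0, ∞, 4]
  [11, -4, 0, 11]
  [∞, ∞, 3, 0]
D(2):
  [0, ∞, ∞, 0]
  [∞, 0, ∞, 4]
  [11, -4, 0, 0]
  [∞, ∞, 3, 0]
D(3):
  [0, ∞, ∞, 0]
  [∞, 0, ∞, 4]
  [11, -4, 0, 0]
  [14, -1, 3, 0]
D(4):
  [0, -1, 3, 0]
  [18, 0, 7, 4]
  [11, -4, 0, 0]
  [14, -1, 3, 0]
Answer: M*[2][3] = 0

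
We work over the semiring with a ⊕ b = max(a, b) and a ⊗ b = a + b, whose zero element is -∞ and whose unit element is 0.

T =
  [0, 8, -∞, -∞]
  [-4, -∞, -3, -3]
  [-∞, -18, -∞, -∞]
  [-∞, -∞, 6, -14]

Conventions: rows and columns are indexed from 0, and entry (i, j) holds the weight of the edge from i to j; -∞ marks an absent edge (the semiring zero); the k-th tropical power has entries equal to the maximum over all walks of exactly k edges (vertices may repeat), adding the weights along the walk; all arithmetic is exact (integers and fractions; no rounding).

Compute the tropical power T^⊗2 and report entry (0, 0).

T^⊗2:
  [4, 8, 5, 5]
  [-4, 4, 3, -17]
  [-22, -∞, -21, -21]
  [-∞, -12, -8, -28]
Key observation: the optimum is the walk 0->1->0, with weight 8 + (-4) = 4.
Optimal value attained by: walk 0->1->0.
Answer: (T^⊗2)[0][0] = 4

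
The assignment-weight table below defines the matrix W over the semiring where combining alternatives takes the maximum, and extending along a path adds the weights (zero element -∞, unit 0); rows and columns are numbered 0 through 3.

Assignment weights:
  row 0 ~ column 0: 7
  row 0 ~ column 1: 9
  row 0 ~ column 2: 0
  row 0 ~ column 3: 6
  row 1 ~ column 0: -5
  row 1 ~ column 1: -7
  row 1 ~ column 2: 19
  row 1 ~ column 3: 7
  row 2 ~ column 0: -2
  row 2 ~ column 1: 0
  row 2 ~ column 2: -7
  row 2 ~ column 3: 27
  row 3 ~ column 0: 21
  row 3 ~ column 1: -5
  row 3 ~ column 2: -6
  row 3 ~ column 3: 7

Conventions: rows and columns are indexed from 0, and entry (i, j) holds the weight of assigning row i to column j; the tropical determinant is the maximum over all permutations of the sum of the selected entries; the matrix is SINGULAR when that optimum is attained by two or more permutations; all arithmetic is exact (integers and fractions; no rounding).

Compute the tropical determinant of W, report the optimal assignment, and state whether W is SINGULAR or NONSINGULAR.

σ = (0, 1, 2, 3): 7 + (-7) + (-7) + 7 = 0
σ = (0, 1, 3, 2): 7 + (-7) + 27 + (-6) = 21
σ = (0, 2, 1, 3): 7 + 19 + 0 + 7 = 33
σ = (0, 2, 3, 1): 7 + 19 + 27 + (-5) = 48
σ = (0, 3, 1, 2): 7 + 7 + 0 + (-6) = 8
σ = (0, 3, 2, 1): 7 + 7 + (-7) + (-5) = 2
σ = (1, 0, 2, 3): 9 + (-5) + (-7) + 7 = 4
σ = (1, 0, 3, 2): 9 + (-5) + 27 + (-6) = 25
σ = (1, 2, 0, 3): 9 + 19 + (-2) + 7 = 33
σ = (1, 2, 3, 0): 9 + 19 + 27 + 21 = 76
σ = (1, 3, 0, 2): 9 + 7 + (-2) + (-6) = 8
σ = (1, 3, 2, 0): 9 + 7 + (-7) + 21 = 30
σ = (2, 0, 1, 3): 0 + (-5) + 0 + 7 = 2
σ = (2, 0, 3, 1): 0 + (-5) + 27 + (-5) = 17
σ = (2, 1, 0, 3): 0 + (-7) + (-2) + 7 = -2
σ = (2, 1, 3, 0): 0 + (-7) + 27 + 21 = 41
σ = (2, 3, 0, 1): 0 + 7 + (-2) + (-5) = 0
σ = (2, 3, 1, 0): 0 + 7 + 0 + 21 = 28
σ = (3, 0, 1, 2): 6 + (-5) + 0 + (-6) = -5
σ = (3, 0, 2, 1): 6 + (-5) + (-7) + (-5) = -11
σ = (3, 1, 0, 2): 6 + (-7) + (-2) + (-6) = -9
σ = (3, 1, 2, 0): 6 + (-7) + (-7) + 21 = 13
σ = (3, 2, 0, 1): 6 + 19 + (-2) + (-5) = 18
σ = (3, 2, 1, 0): 6 + 19 + 0 + 21 = 46
Optimal value attained by: σ = (1, 2, 3, 0).
Answer: det⊕(W) = 76; verdict: NONSINGULAR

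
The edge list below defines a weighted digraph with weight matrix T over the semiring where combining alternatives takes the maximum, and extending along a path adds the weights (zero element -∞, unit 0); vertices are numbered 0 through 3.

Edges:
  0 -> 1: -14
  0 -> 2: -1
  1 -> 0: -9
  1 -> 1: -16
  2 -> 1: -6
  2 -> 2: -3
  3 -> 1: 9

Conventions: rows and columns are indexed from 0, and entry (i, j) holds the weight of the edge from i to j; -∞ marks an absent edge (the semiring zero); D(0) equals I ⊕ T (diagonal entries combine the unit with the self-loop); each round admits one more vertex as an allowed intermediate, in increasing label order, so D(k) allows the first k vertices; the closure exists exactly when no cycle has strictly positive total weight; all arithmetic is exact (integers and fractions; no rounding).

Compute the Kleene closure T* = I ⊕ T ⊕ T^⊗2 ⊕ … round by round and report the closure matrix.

D(0):
  [0, -14, -1, -∞]
  [-9, 0, -∞, -∞]
  [-∞, -6, 0, -∞]
  [-∞, 9, -∞, 0]
D(1):
  [0, -14, -1, -∞]
  [-9, 0, -10, -∞]
  [-∞, -6, 0, -∞]
  [-∞, 9, -∞, 0]
D(2):
  [0, -14, -1, -∞]
  [-9, 0, -10, -∞]
  [-15, -6, 0, -∞]
  [0, 9, -1, 0]
D(3):
  [0, -7, -1, -∞]
  [-9, 0, -10, -∞]
  [-15, -6, 0, -∞]
  [0, 9, -1, 0]
D(4):
  [0, -7, -1, -∞]
  [-9, 0, -10, -∞]
  [-15, -6, 0, -∞]
  [0, 9, -1, 0]
Answer: T* = [[0, -7, -1, -∞], [-9, 0, -10, -∞], [-15, -6, 0, -∞], [0, 9, -1, 0]]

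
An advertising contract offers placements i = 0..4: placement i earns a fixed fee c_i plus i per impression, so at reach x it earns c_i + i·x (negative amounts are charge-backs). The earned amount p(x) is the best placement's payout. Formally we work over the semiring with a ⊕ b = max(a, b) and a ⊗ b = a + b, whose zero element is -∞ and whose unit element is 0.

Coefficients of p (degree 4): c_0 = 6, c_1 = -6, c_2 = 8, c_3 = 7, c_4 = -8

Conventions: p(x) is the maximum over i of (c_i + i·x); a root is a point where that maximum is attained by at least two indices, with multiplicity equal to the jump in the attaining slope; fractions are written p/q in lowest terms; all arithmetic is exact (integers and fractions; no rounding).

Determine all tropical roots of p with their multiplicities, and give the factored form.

hull edge (i=0, c=6) to (i=2, c=8): slope 1, span 2
hull edge (i=2, c=8) to (i=3, c=7): slope -1, span 1
hull edge (i=3, c=7) to (i=4, c=-8): slope -15, span 1
Factored form: p(x) = -8 ⊗ (x ⊕ (-1)) ⊗ (x ⊕ (-1)) ⊗ (x ⊕ 1) ⊗ (x ⊕ 15)
Answer: roots = -1 (mult 2), 1 (mult 1), 15 (mult 1)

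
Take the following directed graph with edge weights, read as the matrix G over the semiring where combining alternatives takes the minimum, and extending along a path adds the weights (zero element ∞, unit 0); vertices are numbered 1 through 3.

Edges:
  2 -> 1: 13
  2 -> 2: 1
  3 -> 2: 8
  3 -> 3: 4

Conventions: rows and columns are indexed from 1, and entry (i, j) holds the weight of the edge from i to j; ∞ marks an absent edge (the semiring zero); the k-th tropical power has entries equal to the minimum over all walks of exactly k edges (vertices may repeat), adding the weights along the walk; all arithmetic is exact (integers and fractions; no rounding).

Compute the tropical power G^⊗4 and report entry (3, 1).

G^⊗2:
  [∞, ∞, ∞]
  [14, 2, ∞]
  [21, 9, 8]
G^⊗3:
  [∞, ∞, ∞]
  [15, 3, ∞]
  [22, 10, 12]
G^⊗4:
  [∞, ∞, ∞]
  [16, 4, ∞]
  [23, 11, 16]
Key observation: the optimum is the walk 3->2->2->2->1, with weight 8 + 1 + 1 + 13 = 23.
Optimal value attained by: walk 3->2->2->2->1.
Answer: (G^⊗4)[3][1] = 23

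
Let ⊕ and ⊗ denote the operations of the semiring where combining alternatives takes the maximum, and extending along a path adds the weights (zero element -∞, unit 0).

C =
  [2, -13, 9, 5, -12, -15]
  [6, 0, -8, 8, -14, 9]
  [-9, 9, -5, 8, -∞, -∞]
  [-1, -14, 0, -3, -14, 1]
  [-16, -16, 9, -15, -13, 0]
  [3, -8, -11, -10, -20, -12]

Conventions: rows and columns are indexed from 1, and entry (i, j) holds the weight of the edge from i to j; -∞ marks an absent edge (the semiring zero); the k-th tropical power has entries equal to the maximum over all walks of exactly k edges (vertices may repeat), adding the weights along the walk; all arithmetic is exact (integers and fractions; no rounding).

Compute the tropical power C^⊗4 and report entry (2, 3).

C^⊗2:
  [4, 18, 11, 17, -9, 6]
  [12, 1, 15, 11, -6, 9]
  [15, 9, 8, 17, -5, 18]
  [4, 9, 8, 8, -13, -2]
  [3, 18, 4, 17, -20, -7]
  [5, -2, 12, 8, -9, 1]
C^⊗3:
  [24, 20, 17, 26, 4, 27]
  [14, 24, 21, 23, 0, 12]
  [21, 17, 24, 20, 3, 18]
  [15, 17, 13, 17, -5, 18]
  [24, 18, 17, 26, 4, 27]
  [7, 21, 14, 20, -6, 9]
C^⊗4:
  [30, 26, 33, 29, 12, 29]
  [30, 30, 23, 32, 10, 33]
  [23, 33, 30, 32, 9, 26]
  [23, 22, 24, 25, 3, 26]
  [30, 26, 33, 29, 12, 27]
  [27, 23, 20, 29, 7, 30]
Key observation: the optimum is the walk 2->1->3->4->3, with weight 6 + 9 + 8 + 0 = 23.
Optimal value attained by: walk 2->1->3->4->3.
Answer: (C^⊗4)[2][3] = 23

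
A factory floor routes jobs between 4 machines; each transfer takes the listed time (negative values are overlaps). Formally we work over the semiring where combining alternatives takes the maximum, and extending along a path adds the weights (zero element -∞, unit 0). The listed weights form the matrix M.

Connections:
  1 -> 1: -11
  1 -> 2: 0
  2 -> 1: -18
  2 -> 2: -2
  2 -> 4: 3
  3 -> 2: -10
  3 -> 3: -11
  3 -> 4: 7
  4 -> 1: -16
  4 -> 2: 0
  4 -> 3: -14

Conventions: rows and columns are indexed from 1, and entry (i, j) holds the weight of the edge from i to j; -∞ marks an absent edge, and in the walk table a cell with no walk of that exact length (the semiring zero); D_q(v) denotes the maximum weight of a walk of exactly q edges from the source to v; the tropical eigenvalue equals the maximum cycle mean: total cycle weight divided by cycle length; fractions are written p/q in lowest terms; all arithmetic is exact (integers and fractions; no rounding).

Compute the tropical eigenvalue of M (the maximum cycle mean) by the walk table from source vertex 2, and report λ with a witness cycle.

q=0: [-∞, 0, -∞, -∞]
q=1: [-18, -2, -∞, 3]
q=2: [-13, 3, -11, 1]
q=3: [-15, 1, -13, 6]
q=4: [-10, 6, -8, 4]
Optimal cycle mean attained by: cycle 2->4->2, total 3 + 0, length 2.
Answer: λ = 3/2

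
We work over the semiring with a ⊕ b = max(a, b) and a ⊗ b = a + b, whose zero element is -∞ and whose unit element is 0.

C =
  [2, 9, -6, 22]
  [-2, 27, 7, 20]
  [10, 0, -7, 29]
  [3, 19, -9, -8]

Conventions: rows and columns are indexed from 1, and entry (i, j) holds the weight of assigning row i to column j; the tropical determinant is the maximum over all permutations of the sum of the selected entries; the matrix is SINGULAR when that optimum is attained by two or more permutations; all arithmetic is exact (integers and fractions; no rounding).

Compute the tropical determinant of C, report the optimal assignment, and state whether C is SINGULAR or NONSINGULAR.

σ = (1, 2, 3, 4): 2 + 27 + (-7) + (-8) = 14
σ = (1, 2, 4, 3): 2 + 27 + 29 + (-9) = 49
σ = (1, 3, 2, 4): 2 + 7 + 0 + (-8) = 1
σ = (1, 3, 4, 2): 2 + 7 + 29 + 19 = 57
σ = (1, 4, 2, 3): 2 + 20 + 0 + (-9) = 13
σ = (1, 4, 3, 2): 2 + 20 + (-7) + 19 = 34
σ = (2, 1, 3, 4): 9 + (-2) + (-7) + (-8) = -8
σ = (2, 1, 4, 3): 9 + (-2) + 29 + (-9) = 27
σ = (2, 3, 1, 4): 9 + 7 + 10 + (-8) = 18
σ = (2, 3, 4, 1): 9 + 7 + 29 + 3 = 48
σ = (2, 4, 1, 3): 9 + 20 + 10 + (-9) = 30
σ = (2, 4, 3, 1): 9 + 20 + (-7) + 3 = 25
σ = (3, 1, 2, 4): (-6) + (-2) + 0 + (-8) = -16
σ = (3, 1, 4, 2): (-6) + (-2) + 29 + 19 = 40
σ = (3, 2, 1, 4): (-6) + 27 + 10 + (-8) = 23
σ = (3, 2, 4, 1): (-6) + 27 + 29 + 3 = 53
σ = (3, 4, 1, 2): (-6) + 20 + 10 + 19 = 43
σ = (3, 4, 2, 1): (-6) + 20 + 0 + 3 = 17
σ = (4, 1, 2, 3): 22 + (-2) + 0 + (-9) = 11
σ = (4, 1, 3, 2): 22 + (-2) + (-7) + 19 = 32
σ = (4, 2, 1, 3): 22 + 27 + 10 + (-9) = 50
σ = (4, 2, 3, 1): 22 + 27 + (-7) + 3 = 45
σ = (4, 3, 1, 2): 22 + 7 + 10 + 19 = 58
σ = (4, 3, 2, 1): 22 + 7 + 0 + 3 = 32
Optimal value attained by: σ = (4, 3, 1, 2).
Answer: det⊕(C) = 58; verdict: NONSINGULAR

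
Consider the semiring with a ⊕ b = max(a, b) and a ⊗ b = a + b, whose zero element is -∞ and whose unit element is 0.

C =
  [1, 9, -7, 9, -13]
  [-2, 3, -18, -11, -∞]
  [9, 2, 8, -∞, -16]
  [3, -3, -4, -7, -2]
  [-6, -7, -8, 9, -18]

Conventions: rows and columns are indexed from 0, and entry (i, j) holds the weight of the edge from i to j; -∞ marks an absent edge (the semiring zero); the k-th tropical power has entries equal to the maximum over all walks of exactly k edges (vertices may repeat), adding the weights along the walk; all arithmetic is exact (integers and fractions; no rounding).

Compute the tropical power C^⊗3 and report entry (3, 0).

C^⊗2:
  [12, 12, 5, 10, 7]
  [1, 7, -9, 7, -13]
  [17, 18, 16, 18, -4]
  [5, 12, 4, 12, -9]
  [12, 6, 5, 3, 7]
C^⊗3:
  [14, 21, 13, 21, 8]
  [10, 10, 3, 10, 5]
  [25, 26, 24, 26, 16]
  [15, 15, 12, 14, 10]
  [14, 21, 13, 21, 1]
Key observation: the optimum is the walk 3->0->3->0, with weight 3 + 9 + 3 = 15.
Optimal value attained by: walk 3->0->3->0.
Answer: (C^⊗3)[3][0] = 15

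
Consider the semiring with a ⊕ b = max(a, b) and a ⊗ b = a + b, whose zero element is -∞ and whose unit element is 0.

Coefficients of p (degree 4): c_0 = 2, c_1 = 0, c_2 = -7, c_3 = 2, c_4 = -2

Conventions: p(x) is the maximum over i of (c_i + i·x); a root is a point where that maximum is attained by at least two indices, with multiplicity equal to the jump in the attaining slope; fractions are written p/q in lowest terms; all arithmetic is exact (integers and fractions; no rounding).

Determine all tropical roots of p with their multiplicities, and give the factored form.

hull edge (i=0, c=2) to (i=3, c=2): slope 0, span 3
hull edge (i=3, c=2) to (i=4, c=-2): slope -4, span 1
Factored form: p(x) = -2 ⊗ (x ⊕ 0) ⊗ (x ⊕ 0) ⊗ (x ⊕ 0) ⊗ (x ⊕ 4)
Answer: roots = 0 (mult 3), 4 (mult 1)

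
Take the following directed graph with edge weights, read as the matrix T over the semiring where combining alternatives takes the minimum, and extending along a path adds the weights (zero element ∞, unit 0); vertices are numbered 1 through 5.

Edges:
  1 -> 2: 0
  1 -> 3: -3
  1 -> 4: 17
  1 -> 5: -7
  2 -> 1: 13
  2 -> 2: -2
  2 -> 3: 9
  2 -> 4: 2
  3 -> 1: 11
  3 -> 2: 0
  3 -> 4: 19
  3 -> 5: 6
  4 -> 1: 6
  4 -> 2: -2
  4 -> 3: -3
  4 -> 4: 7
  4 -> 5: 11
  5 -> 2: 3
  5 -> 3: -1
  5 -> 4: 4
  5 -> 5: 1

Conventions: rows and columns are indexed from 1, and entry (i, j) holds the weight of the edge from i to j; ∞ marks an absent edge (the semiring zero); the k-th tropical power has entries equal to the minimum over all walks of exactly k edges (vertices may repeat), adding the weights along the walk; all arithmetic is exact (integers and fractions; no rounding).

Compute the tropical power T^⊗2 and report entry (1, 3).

T^⊗2:
  [8, -4, -8, -3, -6]
  [8, -4, -1, 0, 6]
  [13, -2, 5, 2, 4]
  [8, -4, 3, 0, -1]
  [10, -1, 0, 5, 2]
Key observation: the optimum is the walk 1->5->3, with weight (-7) + (-1) = -8.
Optimal value attained by: walk 1->5->3.
Answer: (T^⊗2)[1][3] = -8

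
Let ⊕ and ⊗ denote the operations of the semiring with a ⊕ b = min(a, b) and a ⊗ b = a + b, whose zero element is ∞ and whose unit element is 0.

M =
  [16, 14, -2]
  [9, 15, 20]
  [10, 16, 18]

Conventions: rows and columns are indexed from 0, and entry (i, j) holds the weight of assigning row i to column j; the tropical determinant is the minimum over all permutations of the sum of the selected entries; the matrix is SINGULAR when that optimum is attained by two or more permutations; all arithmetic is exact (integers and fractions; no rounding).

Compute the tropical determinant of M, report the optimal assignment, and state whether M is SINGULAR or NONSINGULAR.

σ = (0, 1, 2): 16 + 15 + 18 = 49
σ = (0, 2, 1): 16 + 20 + 16 = 52
σ = (1, 0, 2): 14 + 9 + 18 = 41
σ = (1, 2, 0): 14 + 20 + 10 = 44
σ = (2, 0, 1): (-2) + 9 + 16 = 23
σ = (2, 1, 0): (-2) + 15 + 10 = 23
Optimal value attained by: σ = (2, 0, 1).
Answer: det⊕(M) = 23; verdict: SINGULAR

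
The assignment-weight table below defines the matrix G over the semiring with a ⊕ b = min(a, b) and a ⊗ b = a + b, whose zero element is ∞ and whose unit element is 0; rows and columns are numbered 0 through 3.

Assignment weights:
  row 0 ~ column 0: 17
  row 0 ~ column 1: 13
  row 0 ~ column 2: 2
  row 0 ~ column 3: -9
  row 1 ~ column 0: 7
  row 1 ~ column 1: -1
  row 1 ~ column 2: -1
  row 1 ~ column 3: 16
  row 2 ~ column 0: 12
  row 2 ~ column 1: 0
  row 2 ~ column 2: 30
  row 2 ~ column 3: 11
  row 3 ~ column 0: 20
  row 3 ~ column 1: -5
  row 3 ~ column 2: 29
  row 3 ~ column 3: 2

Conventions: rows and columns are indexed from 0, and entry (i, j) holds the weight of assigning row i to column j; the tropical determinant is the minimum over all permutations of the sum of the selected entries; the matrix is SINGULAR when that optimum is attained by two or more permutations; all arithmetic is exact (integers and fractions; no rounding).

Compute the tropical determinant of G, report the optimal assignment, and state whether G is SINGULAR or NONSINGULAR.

σ = (0, 1, 2, 3): 17 + (-1) + 30 + 2 = 48
σ = (0, 1, 3, 2): 17 + (-1) + 11 + 29 = 56
σ = (0, 2, 1, 3): 17 + (-1) + 0 + 2 = 18
σ = (0, 2, 3, 1): 17 + (-1) + 11 + (-5) = 22
σ = (0, 3, 1, 2): 17 + 16 + 0 + 29 = 62
σ = (0, 3, 2, 1): 17 + 16 + 30 + (-5) = 58
σ = (1, 0, 2, 3): 13 + 7 + 30 + 2 = 52
σ = (1, 0, 3, 2): 13 + 7 + 11 + 29 = 60
σ = (1, 2, 0, 3): 13 + (-1) + 12 + 2 = 26
σ = (1, 2, 3, 0): 13 + (-1) + 11 + 20 = 43
σ = (1, 3, 0, 2): 13 + 16 + 12 + 29 = 70
σ = (1, 3, 2, 0): 13 + 16 + 30 + 20 = 79
σ = (2, 0, 1, 3): 2 + 7 + 0 + 2 = 11
σ = (2, 0, 3, 1): 2 + 7 + 11 + (-5) = 15
σ = (2, 1, 0, 3): 2 + (-1) + 12 + 2 = 15
σ = (2, 1, 3, 0): 2 + (-1) + 11 + 20 = 32
σ = (2, 3, 0, 1): 2 + 16 + 12 + (-5) = 25
σ = (2, 3, 1, 0): 2 + 16 + 0 + 20 = 38
σ = (3, 0, 1, 2): (-9) + 7 + 0 + 29 = 27
σ = (3, 0, 2, 1): (-9) + 7 + 30 + (-5) = 23
σ = (3, 1, 0, 2): (-9) + (-1) + 12 + 29 = 31
σ = (3, 1, 2, 0): (-9) + (-1) + 30 + 20 = 40
σ = (3, 2, 0, 1): (-9) + (-1) + 12 + (-5) = -3
σ = (3, 2, 1, 0): (-9) + (-1) + 0 + 20 = 10
Optimal value attained by: σ = (3, 2, 0, 1).
Answer: det⊕(G) = -3; verdict: NONSINGULAR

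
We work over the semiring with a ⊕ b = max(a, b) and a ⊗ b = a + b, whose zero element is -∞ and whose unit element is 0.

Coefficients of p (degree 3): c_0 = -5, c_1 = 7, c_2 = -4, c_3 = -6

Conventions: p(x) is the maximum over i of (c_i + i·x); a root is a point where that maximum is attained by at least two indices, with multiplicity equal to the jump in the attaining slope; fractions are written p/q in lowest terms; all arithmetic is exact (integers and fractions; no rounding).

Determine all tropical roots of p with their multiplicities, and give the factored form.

hull edge (i=0, c=-5) to (i=1, c=7): slope 12, span 1
hull edge (i=1, c=7) to (i=3, c=-6): slope -13/2, span 2
Factored form: p(x) = -6 ⊗ (x ⊕ (-12)) ⊗ (x ⊕ 13/2) ⊗ (x ⊕ 13/2)
Answer: roots = -12 (mult 1), 13/2 (mult 2)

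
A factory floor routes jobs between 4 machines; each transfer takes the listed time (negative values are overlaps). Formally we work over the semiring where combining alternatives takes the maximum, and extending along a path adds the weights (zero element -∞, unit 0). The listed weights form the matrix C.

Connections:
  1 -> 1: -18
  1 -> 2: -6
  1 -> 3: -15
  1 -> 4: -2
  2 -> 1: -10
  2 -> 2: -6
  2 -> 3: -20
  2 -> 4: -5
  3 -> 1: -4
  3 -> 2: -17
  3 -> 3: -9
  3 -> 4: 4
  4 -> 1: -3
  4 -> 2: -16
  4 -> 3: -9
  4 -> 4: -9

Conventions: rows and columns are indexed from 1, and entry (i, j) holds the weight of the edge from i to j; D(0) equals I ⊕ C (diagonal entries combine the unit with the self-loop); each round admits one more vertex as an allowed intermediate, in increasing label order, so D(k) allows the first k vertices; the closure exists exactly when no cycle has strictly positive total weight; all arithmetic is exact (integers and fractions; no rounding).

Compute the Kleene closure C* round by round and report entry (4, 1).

D(0):
  [0, -6, -15, -2]
  [-10, 0, -20, -5]
  [-4, -17, 0, 4]
  [-3, -16, -9, 0]
D(1):
  [0, -6, -15, -2]
  [-10, 0, -20, -5]
  [-4, -10, 0, 4]
  [-3, -9, -9, 0]
D(2):
  [0, -6, -15, -2]
  [-10, 0, -20, -5]
  [-4, -10, 0, 4]
  [-3, -9, -9, 0]
D(3):
  [0, -6, -15, -2]
  [-10, 0, -20, -5]
  [-4, -10, 0, 4]
  [-3, -9, -9, 0]
D(4):
  [0, -6, -11, -2]
  [-8, 0, -14, -5]
  [1, -5, 0, 4]
  [-3, -9, -9, 0]
Answer: C*[4][1] = -3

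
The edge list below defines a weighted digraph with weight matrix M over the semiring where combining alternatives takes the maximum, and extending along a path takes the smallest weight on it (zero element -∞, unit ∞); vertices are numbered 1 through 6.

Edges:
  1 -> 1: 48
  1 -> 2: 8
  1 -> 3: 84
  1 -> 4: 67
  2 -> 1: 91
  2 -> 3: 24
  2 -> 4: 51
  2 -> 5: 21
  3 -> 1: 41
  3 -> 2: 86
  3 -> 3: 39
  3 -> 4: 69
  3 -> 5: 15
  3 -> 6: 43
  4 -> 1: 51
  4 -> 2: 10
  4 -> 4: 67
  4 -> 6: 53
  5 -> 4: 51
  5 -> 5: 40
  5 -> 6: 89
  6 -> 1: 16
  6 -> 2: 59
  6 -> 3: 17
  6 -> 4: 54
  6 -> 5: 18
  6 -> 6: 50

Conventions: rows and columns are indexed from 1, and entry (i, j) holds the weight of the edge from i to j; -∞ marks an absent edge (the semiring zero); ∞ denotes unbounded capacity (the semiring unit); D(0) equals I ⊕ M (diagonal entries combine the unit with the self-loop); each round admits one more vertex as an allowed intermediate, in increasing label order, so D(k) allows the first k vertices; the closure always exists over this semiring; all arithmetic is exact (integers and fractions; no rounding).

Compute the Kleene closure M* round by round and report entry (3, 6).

D(0):
  [∞, 8, 84, 67, -∞, -∞]
  [91, ∞, 24, 51, 21, -∞]
  [41, 86, ∞, 69, 15, 43]
  [51, 10, -∞, ∞, -∞, 53]
  [-∞, -∞, -∞, 51, ∞, 89]
  [16, 59, 17, 54, 18, ∞]
D(1):
  [∞, 8, 84, 67, -∞, -∞]
  [91, ∞, 84, 67, 21, -∞]
  [41, 86, ∞, 69, 15, 43]
  [51, 10, 51, ∞, -∞, 53]
  [-∞, -∞, -∞, 51, ∞, 89]
  [16, 59, 17, 54, 18, ∞]
D(2):
  [∞, 8, 84, 67, 8, -∞]
  [91, ∞, 84, 67, 21, -∞]
  [86, 86, ∞, 69, 21, 43]
  [51, 10, 51, ∞, 10, 53]
  [-∞, -∞, -∞, 51, ∞, 89]
  [59, 59, 59, 59, 21, ∞]
D(3):
  [∞, 84, 84, 69, 21, 43]
  [91, ∞, 84, 69, 21, 43]
  [86, 86, ∞, 69, 21, 43]
  [51, 51, 51, ∞, 21, 53]
  [-∞, -∞, -∞, 51, ∞, 89]
  [59, 59, 59, 59, 21, ∞]
D(4):
  [∞, 84, 84, 69, 21, 53]
  [91, ∞, 84, 69, 21, 53]
  [86, 86, ∞, 69, 21, 53]
  [51, 51, 51, ∞, 21, 53]
  [51, 51, 51, 51, ∞, 89]
  [59, 59, 59, 59, 21, ∞]
D(5):
  [∞, 84, 84, 69, 21, 53]
  [91, ∞, 84, 69, 21, 53]
  [86, 86, ∞, 69, 21, 53]
  [51, 51, 51, ∞, 21, 53]
  [51, 51, 51, 51, ∞, 89]
  [59, 59, 59, 59, 21, ∞]
D(6):
  [∞, 84, 84, 69, 21, 53]
  [91, ∞, 84, 69, 21, 53]
  [86, 86, ∞, 69, 21, 53]
  [53, 53, 53, ∞, 21, 53]
  [59, 59, 59, 59, ∞, 89]
  [59, 59, 59, 59, 21, ∞]
Answer: M*[3][6] = 53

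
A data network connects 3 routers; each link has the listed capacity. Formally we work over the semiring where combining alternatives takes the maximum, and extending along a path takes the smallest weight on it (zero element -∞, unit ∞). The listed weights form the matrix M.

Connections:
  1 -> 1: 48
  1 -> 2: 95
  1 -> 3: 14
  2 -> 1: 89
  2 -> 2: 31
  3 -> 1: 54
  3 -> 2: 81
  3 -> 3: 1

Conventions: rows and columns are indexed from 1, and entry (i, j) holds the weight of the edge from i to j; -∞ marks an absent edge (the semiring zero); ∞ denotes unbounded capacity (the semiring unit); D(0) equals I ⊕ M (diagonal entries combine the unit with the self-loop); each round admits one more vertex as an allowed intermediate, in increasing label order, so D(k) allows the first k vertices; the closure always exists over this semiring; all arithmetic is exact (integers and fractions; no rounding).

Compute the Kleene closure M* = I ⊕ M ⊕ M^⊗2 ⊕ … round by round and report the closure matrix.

D(0):
  [∞, 95, 14]
  [89, ∞, -∞]
  [54, 81, ∞]
D(1):
  [∞, 95, 14]
  [89, ∞, 14]
  [54, 81, ∞]
D(2):
  [∞, 95, 14]
  [89, ∞, 14]
  [81, 81, ∞]
D(3):
  [∞, 95, 14]
  [89, ∞, 14]
  [81, 81, ∞]
Answer: M* = [[∞, 95, 14], [89, ∞, 14], [81, 81, ∞]]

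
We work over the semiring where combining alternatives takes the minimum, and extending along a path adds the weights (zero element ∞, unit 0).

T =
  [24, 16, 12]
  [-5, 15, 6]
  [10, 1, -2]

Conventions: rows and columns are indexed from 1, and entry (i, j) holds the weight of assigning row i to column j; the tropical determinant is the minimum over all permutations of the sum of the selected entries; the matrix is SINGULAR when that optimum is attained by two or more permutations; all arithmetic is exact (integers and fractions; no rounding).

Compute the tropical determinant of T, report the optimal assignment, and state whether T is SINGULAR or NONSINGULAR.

σ = (1, 2, 3): 24 + 15 + (-2) = 37
σ = (1, 3, 2): 24 + 6 + 1 = 31
σ = (2, 1, 3): 16 + (-5) + (-2) = 9
σ = (2, 3, 1): 16 + 6 + 10 = 32
σ = (3, 1, 2): 12 + (-5) + 1 = 8
σ = (3, 2, 1): 12 + 15 + 10 = 37
Optimal value attained by: σ = (3, 1, 2).
Answer: det⊕(T) = 8; verdict: NONSINGULAR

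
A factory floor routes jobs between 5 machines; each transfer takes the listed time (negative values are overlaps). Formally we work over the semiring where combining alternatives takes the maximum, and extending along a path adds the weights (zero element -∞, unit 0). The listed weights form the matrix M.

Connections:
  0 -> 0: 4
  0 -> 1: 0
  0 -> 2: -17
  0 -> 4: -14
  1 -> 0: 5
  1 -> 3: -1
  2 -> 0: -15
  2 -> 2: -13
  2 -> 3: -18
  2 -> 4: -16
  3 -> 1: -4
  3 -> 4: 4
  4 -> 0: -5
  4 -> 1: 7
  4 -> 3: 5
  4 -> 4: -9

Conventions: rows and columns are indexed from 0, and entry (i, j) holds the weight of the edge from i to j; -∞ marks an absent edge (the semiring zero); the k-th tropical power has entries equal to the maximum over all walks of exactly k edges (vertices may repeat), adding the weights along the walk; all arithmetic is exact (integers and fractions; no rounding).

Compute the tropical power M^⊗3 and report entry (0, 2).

M^⊗2:
  [8, 4, -13, -1, -10]
  [9, 5, -12, -∞, 3]
  [-11, -9, -26, -11, -14]
  [1, 11, -∞, 9, -5]
  [12, 1, -22, 6, 9]
M^⊗3:
  [12, 8, -9, 3, 3]
  [13, 10, -8, 8, -5]
  [-4, -7, -28, -9, -7]
  [16, 5, -16, 10, 13]
  [16, 16, -5, 14, 10]
Key observation: the optimum is the walk 0->0->0->2, with weight 4 + 4 + (-17) = -9.
Optimal value attained by: walk 0->0->0->2.
Answer: (M^⊗3)[0][2] = -9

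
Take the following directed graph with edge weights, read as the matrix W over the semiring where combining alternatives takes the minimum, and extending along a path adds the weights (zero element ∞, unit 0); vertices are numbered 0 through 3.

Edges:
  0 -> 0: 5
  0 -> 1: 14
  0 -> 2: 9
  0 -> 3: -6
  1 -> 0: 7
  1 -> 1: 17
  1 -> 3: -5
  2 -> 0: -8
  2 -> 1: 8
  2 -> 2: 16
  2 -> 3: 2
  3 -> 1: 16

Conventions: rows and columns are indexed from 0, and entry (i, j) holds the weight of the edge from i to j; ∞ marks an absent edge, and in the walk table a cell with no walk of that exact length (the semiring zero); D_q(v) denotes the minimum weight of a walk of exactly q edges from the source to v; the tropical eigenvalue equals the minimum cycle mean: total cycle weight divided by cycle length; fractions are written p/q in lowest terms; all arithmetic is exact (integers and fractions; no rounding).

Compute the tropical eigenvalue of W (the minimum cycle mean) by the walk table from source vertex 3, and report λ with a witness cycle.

q=0: [∞, ∞, ∞, 0]
q=1: [∞, 16, ∞, ∞]
q=2: [23, 33, ∞, 11]
q=3: [28, 27, 32, 17]
q=4: [24, 33, 37, 22]
Optimal cycle mean attained by: cycle 0->2->0, total 9 + (-8), length 2.
Answer: λ = 1/2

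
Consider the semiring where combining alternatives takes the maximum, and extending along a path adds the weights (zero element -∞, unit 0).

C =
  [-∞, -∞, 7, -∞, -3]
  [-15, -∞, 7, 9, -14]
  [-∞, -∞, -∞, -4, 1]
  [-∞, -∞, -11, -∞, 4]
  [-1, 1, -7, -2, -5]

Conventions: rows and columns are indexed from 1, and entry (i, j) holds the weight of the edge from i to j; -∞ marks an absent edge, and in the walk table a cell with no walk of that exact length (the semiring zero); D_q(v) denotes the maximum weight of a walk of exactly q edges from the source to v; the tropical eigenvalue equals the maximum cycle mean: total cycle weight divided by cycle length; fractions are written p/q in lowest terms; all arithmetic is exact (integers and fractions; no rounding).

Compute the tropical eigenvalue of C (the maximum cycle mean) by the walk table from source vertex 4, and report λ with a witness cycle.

q=0: [-∞, -∞, -∞, 0, -∞]
q=1: [-∞, -∞, -11, -∞, 4]
q=2: [3, 5, -3, 2, -1]
q=3: [-2, 0, 12, 14, 6]
q=4: [5, 7, 7, 9, 18]
q=5: [17, 19, 14, 16, 13]
Optimal cycle mean attained by: cycle 2->4->5->2, total 9 + 4 + 1, length 3.
Answer: λ = 14/3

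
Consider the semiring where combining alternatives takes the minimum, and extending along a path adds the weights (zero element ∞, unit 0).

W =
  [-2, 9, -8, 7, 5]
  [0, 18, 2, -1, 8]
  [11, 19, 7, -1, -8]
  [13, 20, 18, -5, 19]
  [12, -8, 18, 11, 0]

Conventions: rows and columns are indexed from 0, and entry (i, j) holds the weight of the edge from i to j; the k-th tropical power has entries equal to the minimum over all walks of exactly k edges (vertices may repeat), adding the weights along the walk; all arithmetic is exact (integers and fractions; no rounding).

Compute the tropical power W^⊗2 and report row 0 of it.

W^⊗2:
  [-4, -3, -10, -9, -16]
  [-2, 0, -8, -6, -6]
  [4, -16, 3, -6, -8]
  [8, 11, 5, -10, 10]
  [-8, -8, -6, -9, 0]
Answer: row 0 of W^⊗2 = [-4, -3, -10, -9, -16]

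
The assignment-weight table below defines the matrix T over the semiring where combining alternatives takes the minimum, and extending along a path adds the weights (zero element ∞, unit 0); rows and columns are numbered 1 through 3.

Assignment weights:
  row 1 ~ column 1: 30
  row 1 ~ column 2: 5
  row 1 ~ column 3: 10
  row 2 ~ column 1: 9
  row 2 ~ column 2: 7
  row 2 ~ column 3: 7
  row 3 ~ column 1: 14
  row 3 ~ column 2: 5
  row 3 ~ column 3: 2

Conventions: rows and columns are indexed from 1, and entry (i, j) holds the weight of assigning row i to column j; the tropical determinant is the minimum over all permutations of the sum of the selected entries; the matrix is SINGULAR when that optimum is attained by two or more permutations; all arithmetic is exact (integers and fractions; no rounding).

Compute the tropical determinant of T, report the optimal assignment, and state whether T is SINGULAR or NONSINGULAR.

σ = (1, 2, 3): 30 + 7 + 2 = 39
σ = (1, 3, 2): 30 + 7 + 5 = 42
σ = (2, 1, 3): 5 + 9 + 2 = 16
σ = (2, 3, 1): 5 + 7 + 14 = 26
σ = (3, 1, 2): 10 + 9 + 5 = 24
σ = (3, 2, 1): 10 + 7 + 14 = 31
Optimal value attained by: σ = (2, 1, 3).
Answer: det⊕(T) = 16; verdict: NONSINGULAR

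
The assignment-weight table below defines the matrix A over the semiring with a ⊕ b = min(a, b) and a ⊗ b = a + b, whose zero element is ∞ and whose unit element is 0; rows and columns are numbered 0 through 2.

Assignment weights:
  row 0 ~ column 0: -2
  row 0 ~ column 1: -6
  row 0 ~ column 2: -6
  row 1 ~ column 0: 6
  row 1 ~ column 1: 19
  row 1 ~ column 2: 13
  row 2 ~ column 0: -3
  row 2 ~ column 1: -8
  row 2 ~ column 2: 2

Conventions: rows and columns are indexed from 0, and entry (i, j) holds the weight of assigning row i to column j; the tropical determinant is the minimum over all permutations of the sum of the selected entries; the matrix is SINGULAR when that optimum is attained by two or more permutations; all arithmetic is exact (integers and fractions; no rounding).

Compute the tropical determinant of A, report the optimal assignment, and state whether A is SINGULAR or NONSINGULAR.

σ = (0, 1, 2): (-2) + 19 + 2 = 19
σ = (0, 2, 1): (-2) + 13 + (-8) = 3
σ = (1, 0, 2): (-6) + 6 + 2 = 2
σ = (1, 2, 0): (-6) + 13 + (-3) = 4
σ = (2, 0, 1): (-6) + 6 + (-8) = -8
σ = (2, 1, 0): (-6) + 19 + (-3) = 10
Optimal value attained by: σ = (2, 0, 1).
Answer: det⊕(A) = -8; verdict: NONSINGULAR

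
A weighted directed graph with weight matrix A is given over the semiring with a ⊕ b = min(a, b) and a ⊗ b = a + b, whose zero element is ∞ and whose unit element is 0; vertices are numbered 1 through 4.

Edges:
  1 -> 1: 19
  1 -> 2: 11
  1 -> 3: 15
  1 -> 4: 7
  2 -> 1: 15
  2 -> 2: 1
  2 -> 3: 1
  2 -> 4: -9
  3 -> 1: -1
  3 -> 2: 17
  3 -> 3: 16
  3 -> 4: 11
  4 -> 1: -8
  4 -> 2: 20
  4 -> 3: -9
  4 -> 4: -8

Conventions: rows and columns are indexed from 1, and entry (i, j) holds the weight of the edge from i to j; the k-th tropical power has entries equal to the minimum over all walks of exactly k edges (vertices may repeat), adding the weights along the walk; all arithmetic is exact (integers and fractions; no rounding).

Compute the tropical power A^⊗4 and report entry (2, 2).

A^⊗2:
  [-1, 12, -2, -1]
  [-17, 2, -18, -17]
  [3, 10, 2, 3]
  [-16, 3, -17, -16]
A^⊗3:
  [-9, 10, -10, -9]
  [-25, -6, -26, -25]
  [-5, 11, -6, -5]
  [-24, -5, -25, -24]
A^⊗4:
  [-17, 2, -18, -17]
  [-33, -14, -34, -33]
  [-13, 6, -14, -13]
  [-32, -13, -33, -32]
Key observation: the optimum is the walk 2->4->4->1->2, with weight (-9) + (-8) + (-8) + 11 = -14.
Optimal value attained by: walk 2->4->4->1->2.
Answer: (A^⊗4)[2][2] = -14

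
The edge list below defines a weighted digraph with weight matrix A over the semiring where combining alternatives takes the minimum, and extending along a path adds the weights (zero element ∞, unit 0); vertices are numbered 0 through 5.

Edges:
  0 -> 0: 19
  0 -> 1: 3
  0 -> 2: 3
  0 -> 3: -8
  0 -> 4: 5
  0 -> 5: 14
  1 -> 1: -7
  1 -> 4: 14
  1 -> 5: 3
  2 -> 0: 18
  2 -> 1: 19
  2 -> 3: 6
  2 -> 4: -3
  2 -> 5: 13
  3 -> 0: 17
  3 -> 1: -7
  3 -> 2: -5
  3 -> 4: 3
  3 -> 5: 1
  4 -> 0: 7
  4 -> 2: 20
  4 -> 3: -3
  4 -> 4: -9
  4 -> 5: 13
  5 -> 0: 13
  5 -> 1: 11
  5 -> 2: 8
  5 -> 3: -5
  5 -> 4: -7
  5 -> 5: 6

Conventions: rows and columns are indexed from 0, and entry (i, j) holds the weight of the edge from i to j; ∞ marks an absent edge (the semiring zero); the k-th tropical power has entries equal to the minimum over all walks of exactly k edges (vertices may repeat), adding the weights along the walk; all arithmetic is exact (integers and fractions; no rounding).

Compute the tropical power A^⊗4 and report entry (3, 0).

A^⊗2:
  [9, -15, -13, 2, -5, -7]
  [16, -14, 11, -2, -4, -4]
  [4, -1, 1, -6, -12, 7]
  [10, -14, 9, -4, -8, -4]
  [-2, -10, -8, -12, -18, -2]
  [0, -12, -10, -10, -16, -4]
A^⊗3:
  [2, -22, -3, -12, -16, -12]
  [3, -21, -7, -9, -13, -11]
  [-5, -13, -11, -15, -21, -5]
  [-1, -21, -9, -11, -17, -11]
  [-11, -19, -17, -21, -27, -11]
  [-9, -19, -15, -19, -25, -9]
A^⊗4:
  [-9, -29, -17, -19, -25, -19]
  [-6, -28, -14, -16, -22, -18]
  [-14, -22, -20, -24, -30, -14]
  [-10, -28, -16, -20, -26, -18]
  [-20, -28, -26, -30, -36, -20]
  [-18, -26, -24, -28, -34, -18]
Key observation: the optimum is the walk 3->2->4->4->0, with weight (-5) + (-3) + (-9) + 7 = -10.
Optimal value attained by: walk 3->2->4->4->0.
Answer: (A^⊗4)[3][0] = -10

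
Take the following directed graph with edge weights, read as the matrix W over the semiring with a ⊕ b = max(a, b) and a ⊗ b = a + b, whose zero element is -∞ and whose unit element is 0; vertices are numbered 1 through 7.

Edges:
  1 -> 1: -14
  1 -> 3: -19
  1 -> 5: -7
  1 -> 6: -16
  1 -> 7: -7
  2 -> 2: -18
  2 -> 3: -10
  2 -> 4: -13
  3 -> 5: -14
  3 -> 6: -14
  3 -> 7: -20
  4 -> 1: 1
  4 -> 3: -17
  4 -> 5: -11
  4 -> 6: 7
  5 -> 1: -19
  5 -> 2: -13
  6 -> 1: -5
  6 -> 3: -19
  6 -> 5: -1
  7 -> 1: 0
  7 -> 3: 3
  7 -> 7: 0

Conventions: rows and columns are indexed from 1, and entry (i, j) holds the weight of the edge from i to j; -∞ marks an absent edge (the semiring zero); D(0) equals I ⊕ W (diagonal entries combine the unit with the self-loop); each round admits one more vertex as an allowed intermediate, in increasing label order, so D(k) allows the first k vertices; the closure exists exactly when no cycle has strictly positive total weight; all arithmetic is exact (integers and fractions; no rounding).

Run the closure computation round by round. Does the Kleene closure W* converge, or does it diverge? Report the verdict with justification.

D(0):
  [0, -∞, -19, -∞, -7, -16, -7]
  [-∞, 0, -10, -13, -∞, -∞, -∞]
  [-∞, -∞, 0, -∞, -14, -14, -20]
  [1, -∞, -17, 0, -11, 7, -∞]
  [-19, -13, -∞, -∞, 0, -∞, -∞]
  [-5, -∞, -19, -∞, -1, 0, -∞]
  [0, -∞, 3, -∞, -∞, -∞, 0]
D(1):
  [0, -∞, -19, -∞, -7, -16, -7]
  [-∞, 0, -10, -13, -∞, -∞, -∞]
  [-∞, -∞, 0, -∞, -14, -14, -20]
  [1, -∞, -17, 0, -6, 7, -6]
  [-19, -13, -38, -∞, 0, -35, -26]
  [-5, -∞, -19, -∞, -1, 0, -12]
  [0, -∞, 3, -∞, -7, -16, 0]
D(2):
  [0, -∞, -19, -∞, -7, -16, -7]
  [-∞, 0, -10, -13, -∞, -∞, -∞]
  [-∞, -∞, 0, -∞, -14, -14, -20]
  [1, -∞, -17, 0, -6, 7, -6]
  [-19, -13, -23, -26, 0, -35, -26]
  [-5, -∞, -19, -∞, -1, 0, -12]
  [0, -∞, 3, -∞, -7, -16, 0]
D(3):
  [0, -∞, -19, -∞, -7, -16, -7]
  [-∞, 0, -10, -13, -24, -24, -30]
  [-∞, -∞, 0, -∞, -14, -14, -20]
  [1, -∞, -17, 0, -6, 7, -6]
  [-19, -13, -23, -26, 0, -35, -26]
  [-5, -∞, -19, -∞, -1, 0, -12]
  [0, -∞, 3, -∞, -7, -11, 0]
D(4):
  [0, -∞, -19, -∞, -7, -16, -7]
  [-12, 0, -10, -13, -19, -6, -19]
  [-∞, -∞, 0, -∞, -14, -14, -20]
  [1, -∞, -17, 0, -6, 7, -6]
  [-19, -13, -23, -26, 0, -19, -26]
  [-5, -∞, -19, -∞, -1, 0, -12]
  [0, -∞, 3, -∞, -7, -11, 0]
D(5):
  [0, -20, -19, -33, -7, -16, -7]
  [-12, 0, -10, -13, -19, -6, -19]
  [-33, -27, 0, -40, -14, -14, -20]
  [1, -19, -17, 0, -6, 7, -6]
  [-19, -13, -23, -26, 0, -19, -26]
  [-5, -14, -19, -27, -1, 0, -12]
  [0, -20, 3, -33, -7, -11, 0]
D(6):
  [0, -20, -19, -33, -7, -16, -7]
  [-11, 0, -10, -13, -7, -6, -18]
  [-19, -27, 0, -40, -14, -14, -20]
  [2, -7, -12, 0, 6, 7, -5]
  [-19, -13, -23, -26, 0, -19, -26]
  [-5, -14, -19, -27, -1, 0, -12]
  [0, -20, 3, -33, -7, -11, 0]
D(7):
  [0, -20, -4, -33, -7, -16, -7]
  [-11, 0, -10, -13, -7, -6, -18]
  [-19, -27, 0, -40, -14, -14, -20]
  [2, -7, -2, 0, 6, 7, -5]
  [-19, -13, -23, -26, 0, -19, -26]
  [-5, -14, -9, -27, -1, 0, -12]
  [0, -20, 3, -33, -7, -11, 0]
Key observation: every diagonal entry stays at the unit through all rounds, so no improving cycle exists.
Answer: CONVERGES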